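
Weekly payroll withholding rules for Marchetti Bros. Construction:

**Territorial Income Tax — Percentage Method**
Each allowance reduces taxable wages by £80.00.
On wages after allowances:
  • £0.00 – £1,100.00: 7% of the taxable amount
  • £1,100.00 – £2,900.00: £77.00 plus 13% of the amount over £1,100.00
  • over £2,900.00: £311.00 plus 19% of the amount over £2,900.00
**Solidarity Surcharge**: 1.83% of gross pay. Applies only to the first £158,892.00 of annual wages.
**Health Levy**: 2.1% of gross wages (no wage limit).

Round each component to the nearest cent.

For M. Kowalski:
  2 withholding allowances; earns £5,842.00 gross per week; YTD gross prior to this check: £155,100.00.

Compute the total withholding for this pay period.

Territorial Income Tax: taxable = £5,842.00 − 2×£80.00 = £5,682.00
  £311.00 + 19% × (£5,682.00 − £2,900.00) = £311.00 + 19% × £2,782.00 = £839.58
Solidarity Surcharge: cap £158,892.00 − YTD £155,100.00 = £3,792.00 subject; 1.83% × £3,792.00 = £69.39
Health Levy: 2.1% × £5,842.00 = £122.68
Total: £839.58 + £69.39 + £122.68 = £1,031.65

£1,031.65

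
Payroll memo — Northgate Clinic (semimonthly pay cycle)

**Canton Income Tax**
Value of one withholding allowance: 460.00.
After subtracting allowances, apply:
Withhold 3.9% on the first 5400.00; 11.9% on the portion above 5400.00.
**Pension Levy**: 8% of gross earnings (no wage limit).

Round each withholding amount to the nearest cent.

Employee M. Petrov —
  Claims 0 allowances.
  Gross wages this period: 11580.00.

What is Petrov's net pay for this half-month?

9707.58

Canton Income Tax: taxable = 11580.00
  210.60 + 11.9% × (11580.00 − 5400.00) = 210.60 + 11.9% × 6180.00 = 946.02
Pension Levy: 8% × 11580.00 = 926.40
Total withheld: 946.02 + 926.40 = 1872.42
Net pay: 11580.00 − 1872.42 = 9707.58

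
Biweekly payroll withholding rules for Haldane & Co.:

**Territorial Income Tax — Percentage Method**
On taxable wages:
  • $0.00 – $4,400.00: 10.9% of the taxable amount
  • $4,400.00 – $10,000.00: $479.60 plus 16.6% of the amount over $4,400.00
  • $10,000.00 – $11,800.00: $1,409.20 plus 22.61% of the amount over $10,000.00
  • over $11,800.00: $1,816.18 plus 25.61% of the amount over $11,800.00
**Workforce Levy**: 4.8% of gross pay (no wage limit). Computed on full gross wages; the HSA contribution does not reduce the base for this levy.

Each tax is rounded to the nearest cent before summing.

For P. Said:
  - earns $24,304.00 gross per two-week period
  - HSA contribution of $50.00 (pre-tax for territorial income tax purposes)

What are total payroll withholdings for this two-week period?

Territorial Income Tax: taxable = $24,304.00 − $50.00 = $24,254.00
  $1,816.18 + 25.61% × ($24,254.00 − $11,800.00) = $1,816.18 + 25.61% × $12,454.00 = $5,005.65
Workforce Levy: 4.8% × $24,304.00 = $1,166.59
Total: $5,005.65 + $1,166.59 = $6,172.24

$6,172.24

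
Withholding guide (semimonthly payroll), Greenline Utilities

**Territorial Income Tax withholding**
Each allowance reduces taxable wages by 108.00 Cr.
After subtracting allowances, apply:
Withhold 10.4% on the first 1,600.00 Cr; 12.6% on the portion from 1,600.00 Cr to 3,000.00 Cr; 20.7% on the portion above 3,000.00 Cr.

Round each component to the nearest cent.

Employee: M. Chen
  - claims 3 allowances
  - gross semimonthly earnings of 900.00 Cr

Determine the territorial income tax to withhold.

Territorial Income Tax: taxable = 900.00 Cr − 3×108.00 Cr = 576.00 Cr
  10.4% × 576.00 Cr = 59.90 Cr

59.90 Cr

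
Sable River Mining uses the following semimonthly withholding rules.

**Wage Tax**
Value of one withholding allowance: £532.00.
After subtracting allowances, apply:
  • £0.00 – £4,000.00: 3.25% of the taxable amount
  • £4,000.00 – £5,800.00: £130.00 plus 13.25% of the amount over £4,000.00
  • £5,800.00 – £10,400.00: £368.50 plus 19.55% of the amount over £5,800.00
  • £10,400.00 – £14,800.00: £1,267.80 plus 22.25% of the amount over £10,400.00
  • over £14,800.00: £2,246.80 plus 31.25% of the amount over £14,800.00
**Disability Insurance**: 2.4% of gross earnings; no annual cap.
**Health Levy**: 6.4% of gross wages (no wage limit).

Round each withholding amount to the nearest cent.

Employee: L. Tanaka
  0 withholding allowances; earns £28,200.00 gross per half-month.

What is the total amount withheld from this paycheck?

£8,915.90

Wage Tax: taxable = £28,200.00
  £2,246.80 + 31.25% × (£28,200.00 − £14,800.00) = £2,246.80 + 31.25% × £13,400.00 = £6,434.30
Disability Insurance: 2.4% × £28,200.00 = £676.80
Health Levy: 6.4% × £28,200.00 = £1,804.80
Total: £6,434.30 + £676.80 + £1,804.80 = £8,915.90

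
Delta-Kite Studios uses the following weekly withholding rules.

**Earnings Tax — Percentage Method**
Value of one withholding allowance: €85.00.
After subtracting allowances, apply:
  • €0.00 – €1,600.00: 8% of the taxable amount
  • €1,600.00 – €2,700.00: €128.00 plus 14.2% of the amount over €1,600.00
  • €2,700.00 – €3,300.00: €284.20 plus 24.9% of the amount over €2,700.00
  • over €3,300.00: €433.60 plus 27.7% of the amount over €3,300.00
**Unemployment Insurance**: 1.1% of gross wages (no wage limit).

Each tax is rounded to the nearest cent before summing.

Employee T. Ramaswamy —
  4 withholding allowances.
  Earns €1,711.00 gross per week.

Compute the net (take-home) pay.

Earnings Tax: taxable = €1,711.00 − 4×€85.00 = €1,371.00
  8% × €1,371.00 = €109.68
Unemployment Insurance: 1.1% × €1,711.00 = €18.82
Total withheld: €109.68 + €18.82 = €128.50
Net pay: €1,711.00 − €128.50 = €1,582.50

€1,582.50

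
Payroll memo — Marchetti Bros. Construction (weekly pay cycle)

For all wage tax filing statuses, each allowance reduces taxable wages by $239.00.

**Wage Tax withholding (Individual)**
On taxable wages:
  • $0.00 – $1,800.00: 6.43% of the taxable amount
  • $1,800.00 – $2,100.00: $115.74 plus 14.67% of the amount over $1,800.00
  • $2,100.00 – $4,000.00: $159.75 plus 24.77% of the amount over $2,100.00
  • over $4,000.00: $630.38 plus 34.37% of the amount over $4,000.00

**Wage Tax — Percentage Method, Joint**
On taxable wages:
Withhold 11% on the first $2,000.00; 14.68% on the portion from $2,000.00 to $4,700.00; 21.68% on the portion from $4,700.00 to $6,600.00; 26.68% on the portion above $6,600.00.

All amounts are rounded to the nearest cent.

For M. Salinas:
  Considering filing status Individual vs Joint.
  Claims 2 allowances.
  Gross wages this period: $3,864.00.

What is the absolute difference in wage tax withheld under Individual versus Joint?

Wage Tax (Individual): taxable = $3,864.00 − 2×$239.00 = $3,386.00
  $159.75 + 24.77% × ($3,386.00 − $2,100.00) = $159.75 + 24.77% × $1,286.00 = $478.29
Wage Tax (Joint): taxable = $3,864.00 − 2×$239.00 = $3,386.00
  $220.00 + 14.68% × ($3,386.00 − $2,000.00) = $220.00 + 14.68% × $1,386.00 = $423.46
Difference: |$478.29 − $423.46| = $54.83 (higher under Individual)

$54.83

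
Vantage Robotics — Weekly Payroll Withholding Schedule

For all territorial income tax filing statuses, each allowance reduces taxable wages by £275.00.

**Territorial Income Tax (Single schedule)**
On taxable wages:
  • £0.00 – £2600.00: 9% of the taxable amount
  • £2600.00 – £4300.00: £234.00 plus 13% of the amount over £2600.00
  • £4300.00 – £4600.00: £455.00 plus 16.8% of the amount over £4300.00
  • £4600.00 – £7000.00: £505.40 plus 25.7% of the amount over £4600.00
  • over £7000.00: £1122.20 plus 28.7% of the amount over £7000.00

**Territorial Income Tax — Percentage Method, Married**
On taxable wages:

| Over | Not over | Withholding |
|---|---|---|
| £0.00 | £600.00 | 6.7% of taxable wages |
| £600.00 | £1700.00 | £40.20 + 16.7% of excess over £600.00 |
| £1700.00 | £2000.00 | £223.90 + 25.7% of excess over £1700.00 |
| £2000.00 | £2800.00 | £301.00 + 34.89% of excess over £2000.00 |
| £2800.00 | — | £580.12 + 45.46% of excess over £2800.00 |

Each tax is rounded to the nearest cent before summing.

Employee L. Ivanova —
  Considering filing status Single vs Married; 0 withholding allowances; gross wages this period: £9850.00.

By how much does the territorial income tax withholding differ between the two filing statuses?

£1844.90

Territorial Income Tax (Single): taxable = £9850.00
  £1122.20 + 28.7% × (£9850.00 − £7000.00) = £1122.20 + 28.7% × £2850.00 = £1940.15
Territorial Income Tax (Married): taxable = £9850.00
  £580.12 + 45.46% × (£9850.00 − £2800.00) = £580.12 + 45.46% × £7050.00 = £3785.05
Difference: |£1940.15 − £3785.05| = £1844.90 (higher under Married)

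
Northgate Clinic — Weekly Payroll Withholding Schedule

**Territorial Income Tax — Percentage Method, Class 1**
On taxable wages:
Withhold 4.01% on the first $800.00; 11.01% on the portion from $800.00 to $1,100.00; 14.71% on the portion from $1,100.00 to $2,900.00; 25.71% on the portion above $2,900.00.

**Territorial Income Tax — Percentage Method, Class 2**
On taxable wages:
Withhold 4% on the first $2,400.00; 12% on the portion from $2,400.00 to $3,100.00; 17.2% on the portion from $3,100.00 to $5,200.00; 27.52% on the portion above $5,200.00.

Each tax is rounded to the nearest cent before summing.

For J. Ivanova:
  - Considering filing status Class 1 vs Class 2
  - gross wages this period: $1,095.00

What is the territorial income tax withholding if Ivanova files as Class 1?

$64.56

Territorial Income Tax (Class 1): taxable = $1,095.00
  $32.08 + 11.01% × ($1,095.00 − $800.00) = $32.08 + 11.01% × $295.00 = $64.56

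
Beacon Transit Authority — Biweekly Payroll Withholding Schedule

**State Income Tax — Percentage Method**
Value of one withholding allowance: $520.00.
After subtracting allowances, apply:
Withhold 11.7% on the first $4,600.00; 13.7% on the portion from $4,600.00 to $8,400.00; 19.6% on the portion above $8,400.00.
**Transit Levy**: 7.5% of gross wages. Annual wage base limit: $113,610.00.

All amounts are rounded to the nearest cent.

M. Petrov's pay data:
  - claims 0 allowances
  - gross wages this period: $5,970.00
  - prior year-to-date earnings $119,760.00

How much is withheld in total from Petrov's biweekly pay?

State Income Tax: taxable = $5,970.00
  $538.20 + 13.7% × ($5,970.00 − $4,600.00) = $538.20 + 13.7% × $1,370.00 = $725.89
Transit Levy: YTD $119,760.00 ≥ cap $113,610.00 → $0.00
Total: $725.89 + $0.00 = $725.89

$725.89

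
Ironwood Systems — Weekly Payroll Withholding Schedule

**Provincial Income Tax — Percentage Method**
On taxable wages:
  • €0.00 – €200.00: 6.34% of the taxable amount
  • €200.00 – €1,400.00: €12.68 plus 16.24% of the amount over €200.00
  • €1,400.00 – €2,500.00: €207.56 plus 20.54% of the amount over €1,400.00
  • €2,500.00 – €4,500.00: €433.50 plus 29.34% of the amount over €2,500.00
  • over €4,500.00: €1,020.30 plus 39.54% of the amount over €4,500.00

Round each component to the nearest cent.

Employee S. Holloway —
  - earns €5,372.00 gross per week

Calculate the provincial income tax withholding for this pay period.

€1,365.09

Provincial Income Tax: taxable = €5,372.00
  €1,020.30 + 39.54% × (€5,372.00 − €4,500.00) = €1,020.30 + 39.54% × €872.00 = €1,365.09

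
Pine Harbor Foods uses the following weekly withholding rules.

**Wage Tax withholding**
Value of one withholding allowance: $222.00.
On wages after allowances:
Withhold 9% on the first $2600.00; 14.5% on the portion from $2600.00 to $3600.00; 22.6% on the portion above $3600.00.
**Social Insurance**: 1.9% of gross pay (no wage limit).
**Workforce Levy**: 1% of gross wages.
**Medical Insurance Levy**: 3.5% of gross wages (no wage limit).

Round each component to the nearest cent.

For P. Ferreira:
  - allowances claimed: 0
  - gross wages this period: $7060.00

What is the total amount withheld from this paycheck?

Wage Tax: taxable = $7060.00
  $379.00 + 22.6% × ($7060.00 − $3600.00) = $379.00 + 22.6% × $3460.00 = $1160.96
Social Insurance: 1.9% × $7060.00 = $134.14
Workforce Levy: 1% × $7060.00 = $70.60
Medical Insurance Levy: 3.5% × $7060.00 = $247.10
Total: $1160.96 + $134.14 + $70.60 + $247.10 = $1612.80

$1612.80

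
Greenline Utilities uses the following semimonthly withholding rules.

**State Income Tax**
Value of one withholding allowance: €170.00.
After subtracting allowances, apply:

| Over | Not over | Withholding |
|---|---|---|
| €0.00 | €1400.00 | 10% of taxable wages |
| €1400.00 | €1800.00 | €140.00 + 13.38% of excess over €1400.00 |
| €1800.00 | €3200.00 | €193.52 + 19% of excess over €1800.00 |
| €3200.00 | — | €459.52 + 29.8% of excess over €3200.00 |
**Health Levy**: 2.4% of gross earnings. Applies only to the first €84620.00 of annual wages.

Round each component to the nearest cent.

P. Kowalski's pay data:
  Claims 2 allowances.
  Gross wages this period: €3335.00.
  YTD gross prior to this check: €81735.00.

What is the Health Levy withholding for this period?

Health Levy: cap €84620.00 − YTD €81735.00 = €2885.00 subject; 2.4% × €2885.00 = €69.24

€69.24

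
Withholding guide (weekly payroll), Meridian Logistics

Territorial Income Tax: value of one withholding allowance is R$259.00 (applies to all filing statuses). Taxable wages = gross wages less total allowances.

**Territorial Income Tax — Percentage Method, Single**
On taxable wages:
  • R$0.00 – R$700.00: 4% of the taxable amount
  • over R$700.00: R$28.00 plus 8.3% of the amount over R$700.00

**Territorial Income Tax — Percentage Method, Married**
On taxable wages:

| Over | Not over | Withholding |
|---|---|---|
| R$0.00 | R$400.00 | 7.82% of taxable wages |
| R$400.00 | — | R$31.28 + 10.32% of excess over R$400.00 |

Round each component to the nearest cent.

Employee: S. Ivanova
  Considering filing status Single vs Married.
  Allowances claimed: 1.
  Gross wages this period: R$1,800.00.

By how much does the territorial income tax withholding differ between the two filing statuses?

R$51.23

Territorial Income Tax (Single): taxable = R$1,800.00 − 1×R$259.00 = R$1,541.00
  R$28.00 + 8.3% × (R$1,541.00 − R$700.00) = R$28.00 + 8.3% × R$841.00 = R$97.80
Territorial Income Tax (Married): taxable = R$1,800.00 − 1×R$259.00 = R$1,541.00
  R$31.28 + 10.32% × (R$1,541.00 − R$400.00) = R$31.28 + 10.32% × R$1,141.00 = R$149.03
Difference: |R$97.80 − R$149.03| = R$51.23 (higher under Married)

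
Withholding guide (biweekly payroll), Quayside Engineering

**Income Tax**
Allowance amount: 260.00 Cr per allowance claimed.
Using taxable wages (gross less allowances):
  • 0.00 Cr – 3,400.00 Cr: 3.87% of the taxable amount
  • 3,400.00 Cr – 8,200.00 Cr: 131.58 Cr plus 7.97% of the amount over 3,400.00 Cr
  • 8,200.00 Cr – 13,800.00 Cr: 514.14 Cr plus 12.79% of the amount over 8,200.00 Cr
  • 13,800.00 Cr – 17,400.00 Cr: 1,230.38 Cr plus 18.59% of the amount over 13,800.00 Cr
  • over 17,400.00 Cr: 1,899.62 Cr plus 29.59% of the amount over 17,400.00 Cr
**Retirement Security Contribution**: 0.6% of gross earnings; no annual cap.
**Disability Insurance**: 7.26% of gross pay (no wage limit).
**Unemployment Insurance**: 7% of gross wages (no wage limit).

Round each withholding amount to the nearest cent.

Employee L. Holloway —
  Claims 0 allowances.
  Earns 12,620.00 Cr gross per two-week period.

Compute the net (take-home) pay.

9,665.21 Cr

Income Tax: taxable = 12,620.00 Cr
  514.14 Cr + 12.79% × (12,620.00 Cr − 8,200.00 Cr) = 514.14 Cr + 12.79% × 4,420.00 Cr = 1,079.46 Cr
Retirement Security Contribution: 0.6% × 12,620.00 Cr = 75.72 Cr
Disability Insurance: 7.26% × 12,620.00 Cr = 916.21 Cr
Unemployment Insurance: 7% × 12,620.00 Cr = 883.40 Cr
Total withheld: 1,079.46 Cr + 75.72 Cr + 916.21 Cr + 883.40 Cr = 2,954.79 Cr
Net pay: 12,620.00 Cr − 2,954.79 Cr = 9,665.21 Cr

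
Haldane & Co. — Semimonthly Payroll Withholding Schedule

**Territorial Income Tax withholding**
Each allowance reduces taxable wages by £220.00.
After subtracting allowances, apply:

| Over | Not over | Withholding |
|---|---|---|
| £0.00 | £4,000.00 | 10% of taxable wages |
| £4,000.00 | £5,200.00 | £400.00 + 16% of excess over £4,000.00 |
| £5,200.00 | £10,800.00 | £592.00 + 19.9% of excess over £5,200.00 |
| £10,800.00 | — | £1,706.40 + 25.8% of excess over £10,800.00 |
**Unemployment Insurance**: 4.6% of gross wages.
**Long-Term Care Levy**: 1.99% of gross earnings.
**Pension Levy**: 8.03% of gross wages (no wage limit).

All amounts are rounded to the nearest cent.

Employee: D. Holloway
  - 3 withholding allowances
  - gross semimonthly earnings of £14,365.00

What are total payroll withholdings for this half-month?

Territorial Income Tax: taxable = £14,365.00 − 3×£220.00 = £13,705.00
  £1,706.40 + 25.8% × (£13,705.00 − £10,800.00) = £1,706.40 + 25.8% × £2,905.00 = £2,455.89
Unemployment Insurance: 4.6% × £14,365.00 = £660.79
Long-Term Care Levy: 1.99% × £14,365.00 = £285.86
Pension Levy: 8.03% × £14,365.00 = £1,153.51
Total: £2,455.89 + £660.79 + £285.86 + £1,153.51 = £4,556.05

£4,556.05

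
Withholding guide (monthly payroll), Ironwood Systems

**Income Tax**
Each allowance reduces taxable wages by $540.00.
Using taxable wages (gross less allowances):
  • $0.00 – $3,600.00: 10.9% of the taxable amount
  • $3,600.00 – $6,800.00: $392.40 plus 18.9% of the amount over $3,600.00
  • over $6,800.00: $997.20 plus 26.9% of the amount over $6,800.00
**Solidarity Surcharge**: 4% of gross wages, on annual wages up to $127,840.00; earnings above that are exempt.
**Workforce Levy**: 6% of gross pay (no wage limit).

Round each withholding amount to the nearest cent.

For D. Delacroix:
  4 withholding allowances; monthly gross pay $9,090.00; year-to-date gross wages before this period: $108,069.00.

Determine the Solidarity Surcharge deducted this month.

Solidarity Surcharge: 4% × $9,090.00 = $363.60

$363.60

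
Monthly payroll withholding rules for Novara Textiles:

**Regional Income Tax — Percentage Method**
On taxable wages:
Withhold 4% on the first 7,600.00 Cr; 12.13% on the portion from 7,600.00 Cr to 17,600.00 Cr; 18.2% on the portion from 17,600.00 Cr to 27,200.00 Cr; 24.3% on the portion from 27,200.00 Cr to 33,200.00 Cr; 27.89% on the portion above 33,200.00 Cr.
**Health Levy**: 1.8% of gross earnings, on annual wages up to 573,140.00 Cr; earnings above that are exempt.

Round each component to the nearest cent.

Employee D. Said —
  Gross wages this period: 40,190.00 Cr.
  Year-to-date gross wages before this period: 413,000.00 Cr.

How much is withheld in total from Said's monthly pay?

7,395.13 Cr

Regional Income Tax: taxable = 40,190.00 Cr
  4,722.20 Cr + 27.89% × (40,190.00 Cr − 33,200.00 Cr) = 4,722.20 Cr + 27.89% × 6,990.00 Cr = 6,671.71 Cr
Health Levy: 1.8% × 40,190.00 Cr = 723.42 Cr
Total: 6,671.71 Cr + 723.42 Cr = 7,395.13 Cr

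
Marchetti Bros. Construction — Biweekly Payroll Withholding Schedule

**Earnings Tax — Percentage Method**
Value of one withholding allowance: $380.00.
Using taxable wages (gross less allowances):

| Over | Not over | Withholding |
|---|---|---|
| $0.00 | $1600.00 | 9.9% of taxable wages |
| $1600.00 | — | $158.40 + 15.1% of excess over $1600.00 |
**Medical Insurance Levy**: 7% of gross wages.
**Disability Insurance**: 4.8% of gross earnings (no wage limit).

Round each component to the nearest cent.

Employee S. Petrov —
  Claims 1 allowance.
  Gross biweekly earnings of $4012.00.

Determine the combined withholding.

Earnings Tax: taxable = $4012.00 − 1×$380.00 = $3632.00
  $158.40 + 15.1% × ($3632.00 − $1600.00) = $158.40 + 15.1% × $2032.00 = $465.23
Medical Insurance Levy: 7% × $4012.00 = $280.84
Disability Insurance: 4.8% × $4012.00 = $192.58
Total: $465.23 + $280.84 + $192.58 = $938.65

$938.65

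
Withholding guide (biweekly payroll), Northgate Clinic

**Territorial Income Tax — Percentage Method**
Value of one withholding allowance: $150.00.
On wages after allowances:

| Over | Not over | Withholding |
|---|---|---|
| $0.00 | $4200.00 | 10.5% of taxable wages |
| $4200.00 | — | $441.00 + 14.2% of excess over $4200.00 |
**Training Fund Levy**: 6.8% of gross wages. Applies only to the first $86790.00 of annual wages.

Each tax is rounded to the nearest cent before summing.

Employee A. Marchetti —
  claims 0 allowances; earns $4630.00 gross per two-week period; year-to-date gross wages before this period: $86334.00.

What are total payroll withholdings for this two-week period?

Territorial Income Tax: taxable = $4630.00
  $441.00 + 14.2% × ($4630.00 − $4200.00) = $441.00 + 14.2% × $430.00 = $502.06
Training Fund Levy: cap $86790.00 − YTD $86334.00 = $456.00 subject; 6.8% × $456.00 = $31.01
Total: $502.06 + $31.01 = $533.07

$533.07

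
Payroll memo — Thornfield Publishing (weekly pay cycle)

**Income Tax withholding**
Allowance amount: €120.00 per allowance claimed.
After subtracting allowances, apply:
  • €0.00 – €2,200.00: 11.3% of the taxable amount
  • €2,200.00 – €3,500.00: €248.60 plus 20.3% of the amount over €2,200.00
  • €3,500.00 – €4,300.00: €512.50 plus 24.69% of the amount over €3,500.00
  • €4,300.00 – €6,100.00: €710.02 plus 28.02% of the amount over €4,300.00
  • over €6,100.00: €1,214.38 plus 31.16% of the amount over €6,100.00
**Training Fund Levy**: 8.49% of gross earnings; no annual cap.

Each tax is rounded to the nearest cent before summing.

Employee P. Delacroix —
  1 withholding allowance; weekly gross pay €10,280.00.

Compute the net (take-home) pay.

Income Tax: taxable = €10,280.00 − 1×€120.00 = €10,160.00
  €1,214.38 + 31.16% × (€10,160.00 − €6,100.00) = €1,214.38 + 31.16% × €4,060.00 = €2,479.48
Training Fund Levy: 8.49% × €10,280.00 = €872.77
Total withheld: €2,479.48 + €872.77 = €3,352.25
Net pay: €10,280.00 − €3,352.25 = €6,927.75

€6,927.75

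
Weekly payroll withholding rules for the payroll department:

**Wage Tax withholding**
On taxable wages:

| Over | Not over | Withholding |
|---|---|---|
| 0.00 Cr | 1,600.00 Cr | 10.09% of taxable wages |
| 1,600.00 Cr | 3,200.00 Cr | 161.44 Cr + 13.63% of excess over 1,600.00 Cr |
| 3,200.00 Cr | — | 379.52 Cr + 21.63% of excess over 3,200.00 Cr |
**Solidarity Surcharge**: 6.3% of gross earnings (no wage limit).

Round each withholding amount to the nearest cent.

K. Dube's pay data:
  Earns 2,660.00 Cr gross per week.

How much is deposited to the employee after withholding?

Wage Tax: taxable = 2,660.00 Cr
  161.44 Cr + 13.63% × (2,660.00 Cr − 1,600.00 Cr) = 161.44 Cr + 13.63% × 1,060.00 Cr = 305.92 Cr
Solidarity Surcharge: 6.3% × 2,660.00 Cr = 167.58 Cr
Total withheld: 305.92 Cr + 167.58 Cr = 473.50 Cr
Net pay: 2,660.00 Cr − 473.50 Cr = 2,186.50 Cr

2,186.50 Cr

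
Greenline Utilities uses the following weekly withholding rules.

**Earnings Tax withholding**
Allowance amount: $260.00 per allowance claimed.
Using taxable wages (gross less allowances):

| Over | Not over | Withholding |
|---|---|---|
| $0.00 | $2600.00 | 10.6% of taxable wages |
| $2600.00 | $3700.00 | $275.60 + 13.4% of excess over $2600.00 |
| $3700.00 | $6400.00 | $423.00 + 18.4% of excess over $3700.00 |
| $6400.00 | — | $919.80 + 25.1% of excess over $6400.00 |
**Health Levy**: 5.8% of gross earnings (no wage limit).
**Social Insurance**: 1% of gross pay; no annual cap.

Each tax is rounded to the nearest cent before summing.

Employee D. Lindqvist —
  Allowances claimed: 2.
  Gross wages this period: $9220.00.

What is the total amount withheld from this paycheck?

$2124.06

Earnings Tax: taxable = $9220.00 − 2×$260.00 = $8700.00
  $919.80 + 25.1% × ($8700.00 − $6400.00) = $919.80 + 25.1% × $2300.00 = $1497.10
Health Levy: 5.8% × $9220.00 = $534.76
Social Insurance: 1% × $9220.00 = $92.20
Total: $1497.10 + $534.76 + $92.20 = $2124.06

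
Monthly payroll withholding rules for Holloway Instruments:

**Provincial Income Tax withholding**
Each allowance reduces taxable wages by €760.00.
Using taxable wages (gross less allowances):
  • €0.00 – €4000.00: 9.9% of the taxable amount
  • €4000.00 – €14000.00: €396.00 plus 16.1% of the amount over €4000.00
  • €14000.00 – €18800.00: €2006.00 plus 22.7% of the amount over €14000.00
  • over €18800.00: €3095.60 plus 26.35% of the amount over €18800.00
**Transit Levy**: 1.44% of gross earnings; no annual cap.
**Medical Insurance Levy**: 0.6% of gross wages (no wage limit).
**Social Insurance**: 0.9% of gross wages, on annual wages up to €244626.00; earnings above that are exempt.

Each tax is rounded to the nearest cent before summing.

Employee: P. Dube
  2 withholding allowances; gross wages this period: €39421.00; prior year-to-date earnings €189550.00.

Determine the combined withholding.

€9287.69

Provincial Income Tax: taxable = €39421.00 − 2×€760.00 = €37901.00
  €3095.60 + 26.35% × (€37901.00 − €18800.00) = €3095.60 + 26.35% × €19101.00 = €8128.71
Transit Levy: 1.44% × €39421.00 = €567.66
Medical Insurance Levy: 0.6% × €39421.00 = €236.53
Social Insurance: 0.9% × €39421.00 = €354.79
Total: €8128.71 + €567.66 + €236.53 + €354.79 = €9287.69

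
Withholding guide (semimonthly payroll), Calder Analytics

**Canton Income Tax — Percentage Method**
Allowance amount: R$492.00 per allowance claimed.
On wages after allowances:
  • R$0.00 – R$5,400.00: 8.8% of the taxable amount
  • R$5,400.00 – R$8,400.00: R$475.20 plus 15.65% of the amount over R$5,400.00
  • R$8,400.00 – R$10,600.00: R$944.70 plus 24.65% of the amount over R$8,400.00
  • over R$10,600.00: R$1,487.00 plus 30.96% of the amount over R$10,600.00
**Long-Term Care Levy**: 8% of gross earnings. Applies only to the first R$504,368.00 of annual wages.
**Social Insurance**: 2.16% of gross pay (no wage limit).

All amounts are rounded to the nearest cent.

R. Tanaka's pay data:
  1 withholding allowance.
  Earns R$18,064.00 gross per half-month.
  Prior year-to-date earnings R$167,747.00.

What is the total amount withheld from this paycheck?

Canton Income Tax: taxable = R$18,064.00 − 1×R$492.00 = R$17,572.00
  R$1,487.00 + 30.96% × (R$17,572.00 − R$10,600.00) = R$1,487.00 + 30.96% × R$6,972.00 = R$3,645.53
Long-Term Care Levy: 8% × R$18,064.00 = R$1,445.12
Social Insurance: 2.16% × R$18,064.00 = R$390.18
Total: R$3,645.53 + R$1,445.12 + R$390.18 = R$5,480.83

R$5,480.83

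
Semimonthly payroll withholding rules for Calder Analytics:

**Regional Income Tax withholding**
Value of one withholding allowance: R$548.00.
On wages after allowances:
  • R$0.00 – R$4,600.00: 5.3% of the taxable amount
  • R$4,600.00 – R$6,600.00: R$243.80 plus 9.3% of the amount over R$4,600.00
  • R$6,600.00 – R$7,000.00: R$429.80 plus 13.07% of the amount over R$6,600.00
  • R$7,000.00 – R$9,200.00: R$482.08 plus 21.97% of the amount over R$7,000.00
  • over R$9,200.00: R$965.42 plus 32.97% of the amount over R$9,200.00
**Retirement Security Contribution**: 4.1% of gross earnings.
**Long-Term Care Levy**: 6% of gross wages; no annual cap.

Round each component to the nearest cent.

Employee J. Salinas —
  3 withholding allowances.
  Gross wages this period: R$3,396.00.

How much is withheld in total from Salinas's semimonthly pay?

R$435.86

Regional Income Tax: taxable = R$3,396.00 − 3×R$548.00 = R$1,752.00
  5.3% × R$1,752.00 = R$92.86
Retirement Security Contribution: 4.1% × R$3,396.00 = R$139.24
Long-Term Care Levy: 6% × R$3,396.00 = R$203.76
Total: R$92.86 + R$139.24 + R$203.76 = R$435.86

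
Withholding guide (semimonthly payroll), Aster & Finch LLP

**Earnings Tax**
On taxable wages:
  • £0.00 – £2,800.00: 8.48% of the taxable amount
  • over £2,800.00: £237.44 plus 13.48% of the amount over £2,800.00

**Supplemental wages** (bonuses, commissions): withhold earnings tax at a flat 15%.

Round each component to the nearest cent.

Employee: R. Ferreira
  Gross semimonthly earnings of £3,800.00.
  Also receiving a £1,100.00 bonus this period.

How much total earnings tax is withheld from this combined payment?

Earnings Tax: taxable = £3,800.00
  £237.44 + 13.48% × (£3,800.00 − £2,800.00) = £237.44 + 13.48% × £1,000.00 = £372.24
Supplemental (15% flat on bonus): 15% × £1,100.00 = £165.00
Total earnings tax: £372.24 + £165.00 = £537.24

£537.24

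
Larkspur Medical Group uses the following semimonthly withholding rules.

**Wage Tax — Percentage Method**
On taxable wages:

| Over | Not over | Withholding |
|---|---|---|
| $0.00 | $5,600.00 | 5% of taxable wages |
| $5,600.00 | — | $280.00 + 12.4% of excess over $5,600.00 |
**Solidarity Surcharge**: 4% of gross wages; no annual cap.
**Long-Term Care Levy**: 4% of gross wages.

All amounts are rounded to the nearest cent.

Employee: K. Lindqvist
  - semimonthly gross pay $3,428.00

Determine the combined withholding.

Wage Tax: taxable = $3,428.00
  5% × $3,428.00 = $171.40
Solidarity Surcharge: 4% × $3,428.00 = $137.12
Long-Term Care Levy: 4% × $3,428.00 = $137.12
Total: $171.40 + $137.12 + $137.12 = $445.64

$445.64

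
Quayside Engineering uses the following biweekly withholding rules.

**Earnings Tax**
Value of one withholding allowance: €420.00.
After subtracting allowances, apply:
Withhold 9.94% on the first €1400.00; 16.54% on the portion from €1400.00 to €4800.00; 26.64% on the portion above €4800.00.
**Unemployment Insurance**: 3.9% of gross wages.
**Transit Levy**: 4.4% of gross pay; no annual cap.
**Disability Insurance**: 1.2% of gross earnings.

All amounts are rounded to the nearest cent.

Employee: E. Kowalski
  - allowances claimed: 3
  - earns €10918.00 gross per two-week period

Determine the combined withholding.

€3032.90

Earnings Tax: taxable = €10918.00 − 3×€420.00 = €9658.00
  €701.52 + 26.64% × (€9658.00 − €4800.00) = €701.52 + 26.64% × €4858.00 = €1995.69
Unemployment Insurance: 3.9% × €10918.00 = €425.80
Transit Levy: 4.4% × €10918.00 = €480.39
Disability Insurance: 1.2% × €10918.00 = €131.02
Total: €1995.69 + €425.80 + €480.39 + €131.02 = €3032.90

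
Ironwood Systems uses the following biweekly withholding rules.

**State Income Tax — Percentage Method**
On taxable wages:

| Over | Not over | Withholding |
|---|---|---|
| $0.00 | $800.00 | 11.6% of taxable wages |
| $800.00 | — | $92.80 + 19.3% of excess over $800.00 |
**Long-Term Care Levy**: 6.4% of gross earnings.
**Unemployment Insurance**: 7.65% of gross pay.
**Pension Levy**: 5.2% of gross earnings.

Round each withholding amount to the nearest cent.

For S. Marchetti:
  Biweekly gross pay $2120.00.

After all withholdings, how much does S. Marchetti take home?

$1364.34

State Income Tax: taxable = $2120.00
  $92.80 + 19.3% × ($2120.00 − $800.00) = $92.80 + 19.3% × $1320.00 = $347.56
Long-Term Care Levy: 6.4% × $2120.00 = $135.68
Unemployment Insurance: 7.65% × $2120.00 = $162.18
Pension Levy: 5.2% × $2120.00 = $110.24
Total withheld: $347.56 + $135.68 + $162.18 + $110.24 = $755.66
Net pay: $2120.00 − $755.66 = $1364.34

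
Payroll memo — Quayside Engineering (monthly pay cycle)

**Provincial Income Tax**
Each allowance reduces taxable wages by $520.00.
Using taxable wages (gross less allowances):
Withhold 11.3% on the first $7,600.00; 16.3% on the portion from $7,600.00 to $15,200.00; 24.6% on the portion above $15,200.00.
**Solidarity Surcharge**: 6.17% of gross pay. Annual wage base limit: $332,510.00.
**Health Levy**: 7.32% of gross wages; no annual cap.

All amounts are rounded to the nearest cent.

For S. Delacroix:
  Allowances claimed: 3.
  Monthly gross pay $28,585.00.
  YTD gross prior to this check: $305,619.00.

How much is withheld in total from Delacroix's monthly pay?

Provincial Income Tax: taxable = $28,585.00 − 3×$520.00 = $27,025.00
  $2,097.60 + 24.6% × ($27,025.00 − $15,200.00) = $2,097.60 + 24.6% × $11,825.00 = $5,006.55
Solidarity Surcharge: cap $332,510.00 − YTD $305,619.00 = $26,891.00 subject; 6.17% × $26,891.00 = $1,659.17
Health Levy: 7.32% × $28,585.00 = $2,092.42
Total: $5,006.55 + $1,659.17 + $2,092.42 = $8,758.14

$8,758.14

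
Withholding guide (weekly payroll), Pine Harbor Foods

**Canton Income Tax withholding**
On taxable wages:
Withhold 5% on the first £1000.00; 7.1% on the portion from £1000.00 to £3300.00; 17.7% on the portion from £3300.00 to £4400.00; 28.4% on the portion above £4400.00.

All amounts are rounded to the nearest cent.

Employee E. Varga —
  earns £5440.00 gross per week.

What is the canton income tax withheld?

£703.36

Canton Income Tax: taxable = £5440.00
  £408.00 + 28.4% × (£5440.00 − £4400.00) = £408.00 + 28.4% × £1040.00 = £703.36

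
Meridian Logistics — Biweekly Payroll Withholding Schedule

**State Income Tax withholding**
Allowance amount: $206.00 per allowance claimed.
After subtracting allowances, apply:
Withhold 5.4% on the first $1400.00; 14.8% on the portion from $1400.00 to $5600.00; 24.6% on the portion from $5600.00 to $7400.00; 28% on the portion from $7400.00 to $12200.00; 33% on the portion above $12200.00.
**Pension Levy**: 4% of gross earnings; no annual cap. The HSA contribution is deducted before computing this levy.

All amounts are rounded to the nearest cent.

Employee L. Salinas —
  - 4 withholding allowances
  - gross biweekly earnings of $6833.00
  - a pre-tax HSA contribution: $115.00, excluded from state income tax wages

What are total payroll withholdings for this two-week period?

$1038.24

State Income Tax: taxable = $6833.00 − $115.00 − 4×$206.00 = $5894.00
  $697.20 + 24.6% × ($5894.00 − $5600.00) = $697.20 + 24.6% × $294.00 = $769.52
Pension Levy: 4% × $6718.00 = $268.72
Total: $769.52 + $268.72 = $1038.24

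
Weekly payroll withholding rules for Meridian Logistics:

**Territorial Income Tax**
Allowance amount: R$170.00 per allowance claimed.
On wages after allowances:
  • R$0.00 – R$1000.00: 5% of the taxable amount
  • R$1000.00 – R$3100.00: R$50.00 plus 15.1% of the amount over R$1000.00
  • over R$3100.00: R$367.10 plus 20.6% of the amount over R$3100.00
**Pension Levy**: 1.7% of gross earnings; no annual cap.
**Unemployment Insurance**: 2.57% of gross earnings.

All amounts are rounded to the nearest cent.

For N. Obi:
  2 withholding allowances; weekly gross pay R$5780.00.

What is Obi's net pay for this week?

Territorial Income Tax: taxable = R$5780.00 − 2×R$170.00 = R$5440.00
  R$367.10 + 20.6% × (R$5440.00 − R$3100.00) = R$367.10 + 20.6% × R$2340.00 = R$849.14
Pension Levy: 1.7% × R$5780.00 = R$98.26
Unemployment Insurance: 2.57% × R$5780.00 = R$148.55
Total withheld: R$849.14 + R$98.26 + R$148.55 = R$1095.95
Net pay: R$5780.00 − R$1095.95 = R$4684.05

R$4684.05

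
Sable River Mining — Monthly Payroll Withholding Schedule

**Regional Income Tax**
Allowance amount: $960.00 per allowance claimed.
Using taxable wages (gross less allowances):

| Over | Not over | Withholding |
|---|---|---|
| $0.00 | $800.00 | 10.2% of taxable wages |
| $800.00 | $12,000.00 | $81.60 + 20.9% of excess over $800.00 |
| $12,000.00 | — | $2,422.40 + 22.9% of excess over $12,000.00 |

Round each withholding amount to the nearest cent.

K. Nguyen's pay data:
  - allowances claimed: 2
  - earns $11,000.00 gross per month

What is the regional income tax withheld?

Regional Income Tax: taxable = $11,000.00 − 2×$960.00 = $9,080.00
  $81.60 + 20.9% × ($9,080.00 − $800.00) = $81.60 + 20.9% × $8,280.00 = $1,812.12

$1,812.12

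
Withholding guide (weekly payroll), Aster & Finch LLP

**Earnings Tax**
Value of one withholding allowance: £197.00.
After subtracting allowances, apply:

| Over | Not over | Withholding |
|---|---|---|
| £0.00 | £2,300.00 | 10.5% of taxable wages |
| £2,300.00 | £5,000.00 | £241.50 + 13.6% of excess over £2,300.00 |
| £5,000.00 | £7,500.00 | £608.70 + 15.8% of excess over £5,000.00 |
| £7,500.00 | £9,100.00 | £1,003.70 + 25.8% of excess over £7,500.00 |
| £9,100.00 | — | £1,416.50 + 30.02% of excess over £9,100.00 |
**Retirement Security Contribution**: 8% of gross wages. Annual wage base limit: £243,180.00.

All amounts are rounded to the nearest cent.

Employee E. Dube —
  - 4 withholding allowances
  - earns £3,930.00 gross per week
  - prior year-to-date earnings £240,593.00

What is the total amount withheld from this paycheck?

Earnings Tax: taxable = £3,930.00 − 4×£197.00 = £3,142.00
  £241.50 + 13.6% × (£3,142.00 − £2,300.00) = £241.50 + 13.6% × £842.00 = £356.01
Retirement Security Contribution: cap £243,180.00 − YTD £240,593.00 = £2,587.00 subject; 8% × £2,587.00 = £206.96
Total: £356.01 + £206.96 = £562.97

£562.97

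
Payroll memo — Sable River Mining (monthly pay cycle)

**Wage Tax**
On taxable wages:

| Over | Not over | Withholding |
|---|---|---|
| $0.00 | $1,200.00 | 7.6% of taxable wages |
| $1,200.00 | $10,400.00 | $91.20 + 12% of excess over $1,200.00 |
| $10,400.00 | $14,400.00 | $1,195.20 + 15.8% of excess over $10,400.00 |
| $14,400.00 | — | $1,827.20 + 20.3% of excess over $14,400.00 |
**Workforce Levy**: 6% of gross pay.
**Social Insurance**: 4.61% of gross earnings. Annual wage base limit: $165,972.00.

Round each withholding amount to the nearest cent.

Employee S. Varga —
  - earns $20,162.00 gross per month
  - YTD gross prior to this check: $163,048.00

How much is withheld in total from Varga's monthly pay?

Wage Tax: taxable = $20,162.00
  $1,827.20 + 20.3% × ($20,162.00 − $14,400.00) = $1,827.20 + 20.3% × $5,762.00 = $2,996.89
Workforce Levy: 6% × $20,162.00 = $1,209.72
Social Insurance: cap $165,972.00 − YTD $163,048.00 = $2,924.00 subject; 4.61% × $2,924.00 = $134.80
Total: $2,996.89 + $1,209.72 + $134.80 = $4,341.41

$4,341.41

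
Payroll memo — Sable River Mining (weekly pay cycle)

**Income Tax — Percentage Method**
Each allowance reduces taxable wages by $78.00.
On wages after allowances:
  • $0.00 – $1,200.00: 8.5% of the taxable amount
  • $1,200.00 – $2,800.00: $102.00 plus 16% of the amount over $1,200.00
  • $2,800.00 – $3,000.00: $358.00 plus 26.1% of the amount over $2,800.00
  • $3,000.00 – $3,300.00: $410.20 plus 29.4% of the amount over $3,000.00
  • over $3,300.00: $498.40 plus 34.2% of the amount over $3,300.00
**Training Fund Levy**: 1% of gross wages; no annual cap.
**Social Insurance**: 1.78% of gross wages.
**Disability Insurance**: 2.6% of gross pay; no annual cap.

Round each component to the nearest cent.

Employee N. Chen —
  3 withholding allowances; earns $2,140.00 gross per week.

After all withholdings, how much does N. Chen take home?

$1,809.91

Income Tax: taxable = $2,140.00 − 3×$78.00 = $1,906.00
  $102.00 + 16% × ($1,906.00 − $1,200.00) = $102.00 + 16% × $706.00 = $214.96
Training Fund Levy: 1% × $2,140.00 = $21.40
Social Insurance: 1.78% × $2,140.00 = $38.09
Disability Insurance: 2.6% × $2,140.00 = $55.64
Total withheld: $214.96 + $21.40 + $38.09 + $55.64 = $330.09
Net pay: $2,140.00 − $330.09 = $1,809.91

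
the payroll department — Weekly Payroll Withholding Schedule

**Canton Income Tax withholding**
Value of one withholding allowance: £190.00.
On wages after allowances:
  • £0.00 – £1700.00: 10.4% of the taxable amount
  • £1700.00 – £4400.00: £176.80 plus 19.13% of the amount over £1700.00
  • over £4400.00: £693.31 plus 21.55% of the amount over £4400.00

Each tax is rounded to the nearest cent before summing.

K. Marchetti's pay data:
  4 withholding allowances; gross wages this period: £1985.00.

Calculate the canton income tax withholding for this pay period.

£127.40

Canton Income Tax: taxable = £1985.00 − 4×£190.00 = £1225.00
  10.4% × £1225.00 = £127.40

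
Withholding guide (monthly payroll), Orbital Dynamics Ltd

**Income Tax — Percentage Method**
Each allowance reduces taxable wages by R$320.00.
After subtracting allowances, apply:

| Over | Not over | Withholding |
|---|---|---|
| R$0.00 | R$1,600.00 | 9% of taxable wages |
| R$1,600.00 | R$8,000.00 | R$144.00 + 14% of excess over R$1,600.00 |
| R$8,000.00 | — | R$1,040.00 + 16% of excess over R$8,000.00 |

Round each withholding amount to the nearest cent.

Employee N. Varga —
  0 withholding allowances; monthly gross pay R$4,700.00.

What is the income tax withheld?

Income Tax: taxable = R$4,700.00
  R$144.00 + 14% × (R$4,700.00 − R$1,600.00) = R$144.00 + 14% × R$3,100.00 = R$578.00

R$578.00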